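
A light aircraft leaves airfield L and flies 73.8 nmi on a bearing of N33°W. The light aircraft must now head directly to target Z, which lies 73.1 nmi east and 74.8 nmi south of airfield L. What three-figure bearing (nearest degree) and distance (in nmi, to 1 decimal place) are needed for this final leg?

140°, 177.5 nmi

Leg 1 (N33°W, 73.8 nmi): east 73.8 sin 327° = -40.19, north 73.8 cos 327° = 61.89
Current position: (-40.19, 61.89). Target: (73.1, -74.8). Remaining: Δeast = 113.29, Δnorth = -136.69.
Bearing = atan2(113.29, -136.69) mod 360° = 140.35°; distance = √((113.29)² + (-136.69)²) = 177.541 nmi.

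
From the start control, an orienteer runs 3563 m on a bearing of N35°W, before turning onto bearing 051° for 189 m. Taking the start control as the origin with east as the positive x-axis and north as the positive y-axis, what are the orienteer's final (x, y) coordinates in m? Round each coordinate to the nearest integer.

Leg 1 (N35°W, 3563 m): east 3563 sin 325° = -2043.65, north 3563 cos 325° = 2918.64
Leg 2 (051°, 189 m): east 189 sin 51° = 146.88, north 189 cos 51° = 118.94
Summing: -1896.77 m east, 3037.58 m north → (-1897, 3038).

(-1897, 3038)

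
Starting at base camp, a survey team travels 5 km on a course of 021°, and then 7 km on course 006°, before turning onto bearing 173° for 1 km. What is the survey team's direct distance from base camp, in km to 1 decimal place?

Leg 1 (021°, 5 km): east 5 sin 21° = 1.79, north 5 cos 21° = 4.67
Leg 2 (006°, 7 km): east 7 sin 6° = 0.73, north 7 cos 6° = 6.96
Leg 3 (173°, 1 km): east 1 sin 173° = 0.12, north 1 cos 173° = -0.99
Net: 2.65 east, 10.64 north. Distance = √((2.65)² + (10.64)²) = 10.961 km.

11.0 km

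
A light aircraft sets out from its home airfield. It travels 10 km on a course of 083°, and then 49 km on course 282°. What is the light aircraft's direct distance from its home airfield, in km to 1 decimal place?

39.7 km

Leg 1 (083°, 10 km): east 10 sin 83° = 9.93, north 10 cos 83° = 1.22
Leg 2 (282°, 49 km): east 49 sin 282° = -47.93, north 49 cos 282° = 10.19
Net: -38.00 east, 11.41 north. Distance = √((-38.00)² + (11.41)²) = 39.679 km.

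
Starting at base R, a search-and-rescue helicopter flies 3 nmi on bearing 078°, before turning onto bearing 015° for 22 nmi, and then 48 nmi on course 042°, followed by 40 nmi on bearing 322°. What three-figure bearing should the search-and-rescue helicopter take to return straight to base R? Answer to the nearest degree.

Leg 1 (078°, 3 nmi): east 3 sin 78° = 2.93, north 3 cos 78° = 0.62
Leg 2 (015°, 22 nmi): east 22 sin 15° = 5.69, north 22 cos 15° = 21.25
Leg 3 (042°, 48 nmi): east 48 sin 42° = 32.12, north 48 cos 42° = 35.67
Leg 4 (322°, 40 nmi): east 40 sin 322° = -24.63, north 40 cos 322° = 31.52
Net displacement: 16.12 east, 89.07 north. Direction back to start is (-16.12, -89.07): bearing = atan2(-16.12, -89.07) mod 360° = 190.26° ≈ 190°.

190°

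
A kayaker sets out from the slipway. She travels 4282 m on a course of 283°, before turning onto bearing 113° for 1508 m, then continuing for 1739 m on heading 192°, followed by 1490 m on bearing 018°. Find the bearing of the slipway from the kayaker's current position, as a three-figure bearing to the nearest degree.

Leg 1 (283°, 4282 m): east 4282 sin 283° = -4172.25, north 4282 cos 283° = 963.24
Leg 2 (113°, 1508 m): east 1508 sin 113° = 1388.12, north 1508 cos 113° = -589.22
Leg 3 (192°, 1739 m): east 1739 sin 192° = -361.56, north 1739 cos 192° = -1701.00
Leg 4 (018°, 1490 m): east 1490 sin 18° = 460.44, north 1490 cos 18° = 1417.07
Net displacement: -2685.25 east, 90.09 north. Direction back to start is (2685.25, -90.09): bearing = atan2(2685.25, -90.09) mod 360° = 91.92° ≈ 092°.

092°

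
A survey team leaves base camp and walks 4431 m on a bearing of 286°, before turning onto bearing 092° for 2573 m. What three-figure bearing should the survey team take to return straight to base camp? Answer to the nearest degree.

124°

Leg 1 (286°, 4431 m): east 4431 sin 286° = -4259.35, north 4431 cos 286° = 1221.35
Leg 2 (092°, 2573 m): east 2573 sin 92° = 2571.43, north 2573 cos 92° = -89.80
Net displacement: -1687.92 east, 1131.55 north. Direction back to start is (1687.92, -1131.55): bearing = atan2(1687.92, -1131.55) mod 360° = 123.84° ≈ 124°.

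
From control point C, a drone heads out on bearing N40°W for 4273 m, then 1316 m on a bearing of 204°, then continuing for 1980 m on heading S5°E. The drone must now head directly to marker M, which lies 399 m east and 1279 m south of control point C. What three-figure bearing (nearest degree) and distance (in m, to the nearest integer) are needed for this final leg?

Leg 1 (N40°W, 4273 m): east 4273 sin 320° = -2746.63, north 4273 cos 320° = 3273.31
Leg 2 (204°, 1316 m): east 1316 sin 204° = -535.27, north 1316 cos 204° = -1202.23
Leg 3 (S5°E, 1980 m): east 1980 sin 175° = 172.57, north 1980 cos 175° = -1972.47
Current position: (-3109.33, 98.62). Target: (399, -1279). Remaining: Δeast = 3508.33, Δnorth = -1377.62.
Bearing = atan2(3508.33, -1377.62) mod 360° = 111.44°; distance = √((3508.33)² + (-1377.62)²) = 3769.111 m.

111°, 3769 m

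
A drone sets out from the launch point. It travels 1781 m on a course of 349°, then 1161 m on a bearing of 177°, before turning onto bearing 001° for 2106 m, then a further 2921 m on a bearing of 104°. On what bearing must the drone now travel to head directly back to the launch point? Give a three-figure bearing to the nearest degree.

233°

Leg 1 (349°, 1781 m): east 1781 sin 349° = -339.83, north 1781 cos 349° = 1748.28
Leg 2 (177°, 1161 m): east 1161 sin 177° = 60.76, north 1161 cos 177° = -1159.41
Leg 3 (001°, 2106 m): east 2106 sin 1° = 36.75, north 2106 cos 1° = 2105.68
Leg 4 (104°, 2921 m): east 2921 sin 104° = 2834.23, north 2921 cos 104° = -706.65
Net displacement: 2591.92 east, 1987.89 north. Direction back to start is (-2591.92, -1987.89): bearing = atan2(-2591.92, -1987.89) mod 360° = 232.51° ≈ 233°.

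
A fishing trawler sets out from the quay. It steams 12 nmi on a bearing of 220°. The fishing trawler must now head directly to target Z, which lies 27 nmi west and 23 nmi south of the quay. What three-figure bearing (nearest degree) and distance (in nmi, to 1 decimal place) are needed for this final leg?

Leg 1 (220°, 12 nmi): east 12 sin 220° = -7.71, north 12 cos 220° = -9.19
Current position: (-7.71, -9.19). Target: (-27, -23). Remaining: Δeast = -19.29, Δnorth = -13.81.
Bearing = atan2(-19.29, -13.81) mod 360° = 234.40°; distance = √((-19.29)² + (-13.81)²) = 23.720 nmi.

234°, 23.7 nmi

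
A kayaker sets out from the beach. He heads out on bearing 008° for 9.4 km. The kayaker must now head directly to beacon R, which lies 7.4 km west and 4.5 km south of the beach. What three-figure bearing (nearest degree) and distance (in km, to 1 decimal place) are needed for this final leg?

Leg 1 (008°, 9.4 km): east 9.4 sin 8° = 1.31, north 9.4 cos 8° = 9.31
Current position: (1.31, 9.31). Target: (-7.4, -4.5). Remaining: Δeast = -8.71, Δnorth = -13.81.
Bearing = atan2(-8.71, -13.81) mod 360° = 212.24°; distance = √((-8.71)² + (-13.81)²) = 16.325 km.

212°, 16.3 km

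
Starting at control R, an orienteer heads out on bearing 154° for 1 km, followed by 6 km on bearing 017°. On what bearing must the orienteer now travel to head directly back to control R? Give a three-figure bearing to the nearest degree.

204°

Leg 1 (154°, 1 km): east 1 sin 154° = 0.44, north 1 cos 154° = -0.90
Leg 2 (017°, 6 km): east 6 sin 17° = 1.75, north 6 cos 17° = 5.74
Net displacement: 2.19 east, 4.84 north. Direction back to start is (-2.19, -4.84): bearing = atan2(-2.19, -4.84) mod 360° = 204.38° ≈ 204°.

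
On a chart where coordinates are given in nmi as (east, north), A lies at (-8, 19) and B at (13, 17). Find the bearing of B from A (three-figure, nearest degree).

095°

Δeast = 13 − -8 = 21.00; Δnorth = 17 − 19 = -2.00.
Bearing = atan2(Δeast, Δnorth) mod 360° = 95.44° ≈ 095°.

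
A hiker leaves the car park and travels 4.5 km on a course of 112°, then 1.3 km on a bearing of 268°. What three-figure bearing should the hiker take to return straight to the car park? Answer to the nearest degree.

301°

Leg 1 (112°, 4.5 km): east 4.5 sin 112° = 4.17, north 4.5 cos 112° = -1.69
Leg 2 (268°, 1.3 km): east 1.3 sin 268° = -1.30, north 1.3 cos 268° = -0.05
Net displacement: 2.87 east, -1.73 north. Direction back to start is (-2.87, 1.73): bearing = atan2(-2.87, 1.73) mod 360° = 301.07° ≈ 301°.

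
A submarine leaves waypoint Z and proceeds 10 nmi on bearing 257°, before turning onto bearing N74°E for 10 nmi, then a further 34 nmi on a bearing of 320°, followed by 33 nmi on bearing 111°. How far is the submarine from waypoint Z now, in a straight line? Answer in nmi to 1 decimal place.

Leg 1 (257°, 10 nmi): east 10 sin 257° = -9.74, north 10 cos 257° = -2.25
Leg 2 (N74°E, 10 nmi): east 10 sin 74° = 9.61, north 10 cos 74° = 2.76
Leg 3 (320°, 34 nmi): east 34 sin 320° = -21.85, north 34 cos 320° = 26.05
Leg 4 (111°, 33 nmi): east 33 sin 111° = 30.81, north 33 cos 111° = -11.83
Net: 8.82 east, 14.73 north. Distance = √((8.82)² + (14.73)²) = 17.167 nmi.

17.2 nmi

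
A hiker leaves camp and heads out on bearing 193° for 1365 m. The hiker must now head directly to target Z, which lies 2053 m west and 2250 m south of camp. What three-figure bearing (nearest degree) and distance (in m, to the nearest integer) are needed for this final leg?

242°, 1973 m

Leg 1 (193°, 1365 m): east 1365 sin 193° = -307.06, north 1365 cos 193° = -1330.02
Current position: (-307.06, -1330.02). Target: (-2053, -2250). Remaining: Δeast = -1745.94, Δnorth = -919.98.
Bearing = atan2(-1745.94, -919.98) mod 360° = 242.21°; distance = √((-1745.94)² + (-919.98)²) = 1973.496 m.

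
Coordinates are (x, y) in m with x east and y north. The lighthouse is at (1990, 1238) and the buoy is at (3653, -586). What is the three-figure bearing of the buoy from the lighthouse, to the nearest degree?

Δeast = 3653 − 1990 = 1663.00; Δnorth = -586 − 1238 = -1824.00.
Bearing = atan2(Δeast, Δnorth) mod 360° = 137.64° ≈ 138°.

138°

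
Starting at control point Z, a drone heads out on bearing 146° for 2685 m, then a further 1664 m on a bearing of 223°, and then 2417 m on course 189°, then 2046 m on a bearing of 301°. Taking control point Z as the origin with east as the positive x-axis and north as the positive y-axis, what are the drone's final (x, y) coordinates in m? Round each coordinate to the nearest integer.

Leg 1 (146°, 2685 m): east 2685 sin 146° = 1501.43, north 2685 cos 146° = -2225.97
Leg 2 (223°, 1664 m): east 1664 sin 223° = -1134.85, north 1664 cos 223° = -1216.97
Leg 3 (189°, 2417 m): east 2417 sin 189° = -378.10, north 2417 cos 189° = -2387.24
Leg 4 (301°, 2046 m): east 2046 sin 301° = -1753.76, north 2046 cos 301° = 1053.77
Summing: -1765.28 m east, -4776.41 m north → (-1765, -4776).

(-1765, -4776)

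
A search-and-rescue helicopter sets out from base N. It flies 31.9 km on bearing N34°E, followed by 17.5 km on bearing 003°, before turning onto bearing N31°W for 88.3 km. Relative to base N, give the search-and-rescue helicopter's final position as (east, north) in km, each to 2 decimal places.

Leg 1 (N34°E, 31.9 km): east 31.9 sin 34° = 17.84, north 31.9 cos 34° = 26.45
Leg 2 (003°, 17.5 km): east 17.5 sin 3° = 0.92, north 17.5 cos 3° = 17.48
Leg 3 (N31°W, 88.3 km): east 88.3 sin 329° = -45.48, north 88.3 cos 329° = 75.69
Summing: -26.72 km east, 119.61 km north → (-26.72, 119.61).

(-26.72, 119.61)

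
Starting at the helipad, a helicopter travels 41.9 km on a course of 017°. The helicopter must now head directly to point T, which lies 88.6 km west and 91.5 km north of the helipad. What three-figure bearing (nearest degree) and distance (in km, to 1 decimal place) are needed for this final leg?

297°, 113.2 km

Leg 1 (017°, 41.9 km): east 41.9 sin 17° = 12.25, north 41.9 cos 17° = 40.07
Current position: (12.25, 40.07). Target: (-88.6, 91.5). Remaining: Δeast = -100.85, Δnorth = 51.43.
Bearing = atan2(-100.85, 51.43) mod 360° = 297.02°; distance = √((-100.85)² + (51.43)²) = 113.207 km.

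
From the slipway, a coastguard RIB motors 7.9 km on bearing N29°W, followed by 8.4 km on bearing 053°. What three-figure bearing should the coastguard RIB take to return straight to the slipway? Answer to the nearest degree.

Leg 1 (N29°W, 7.9 km): east 7.9 sin 331° = -3.83, north 7.9 cos 331° = 6.91
Leg 2 (053°, 8.4 km): east 8.4 sin 53° = 6.71, north 8.4 cos 53° = 5.06
Net displacement: 2.88 east, 11.96 north. Direction back to start is (-2.88, -11.96): bearing = atan2(-2.88, -11.96) mod 360° = 193.53° ≈ 194°.

194°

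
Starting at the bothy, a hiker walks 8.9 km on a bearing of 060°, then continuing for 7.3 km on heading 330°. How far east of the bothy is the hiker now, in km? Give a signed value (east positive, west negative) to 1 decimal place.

Leg 1 (060°, 8.9 km): east 8.9 sin 60° = 7.71, north 8.9 cos 60° = 4.45
Leg 2 (330°, 7.3 km): east 7.3 sin 330° = -3.65, north 7.3 cos 330° = 6.32
Net east component: 4.06 km.

4.1 km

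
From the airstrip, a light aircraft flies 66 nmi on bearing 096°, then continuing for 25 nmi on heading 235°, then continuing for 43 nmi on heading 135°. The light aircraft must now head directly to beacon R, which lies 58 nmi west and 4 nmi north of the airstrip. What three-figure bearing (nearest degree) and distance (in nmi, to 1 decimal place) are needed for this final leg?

293°, 144.7 nmi

Leg 1 (096°, 66 nmi): east 66 sin 96° = 65.64, north 66 cos 96° = -6.90
Leg 2 (235°, 25 nmi): east 25 sin 235° = -20.48, north 25 cos 235° = -14.34
Leg 3 (135°, 43 nmi): east 43 sin 135° = 30.41, north 43 cos 135° = -30.41
Current position: (75.57, -51.64). Target: (-58, 4). Remaining: Δeast = -133.57, Δnorth = 55.64.
Bearing = atan2(-133.57, 55.64) mod 360° = 292.62°; distance = √((-133.57)² + (55.64)²) = 144.692 nmi.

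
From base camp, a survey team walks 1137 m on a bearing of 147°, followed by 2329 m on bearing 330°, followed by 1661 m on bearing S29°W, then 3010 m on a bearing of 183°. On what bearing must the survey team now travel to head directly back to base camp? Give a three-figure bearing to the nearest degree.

024°

Leg 1 (147°, 1137 m): east 1137 sin 147° = 619.25, north 1137 cos 147° = -953.57
Leg 2 (330°, 2329 m): east 2329 sin 330° = -1164.50, north 2329 cos 330° = 2016.97
Leg 3 (S29°W, 1661 m): east 1661 sin 209° = -805.27, north 1661 cos 209° = -1452.74
Leg 4 (183°, 3010 m): east 3010 sin 183° = -157.53, north 3010 cos 183° = -3005.87
Net displacement: -1508.05 east, -3395.21 north. Direction back to start is (1508.05, 3395.21): bearing = atan2(1508.05, 3395.21) mod 360° = 23.95° ≈ 024°.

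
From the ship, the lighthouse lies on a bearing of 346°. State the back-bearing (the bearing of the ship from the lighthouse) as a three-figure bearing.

Back-bearing = 346° − 180° = 166°.

166°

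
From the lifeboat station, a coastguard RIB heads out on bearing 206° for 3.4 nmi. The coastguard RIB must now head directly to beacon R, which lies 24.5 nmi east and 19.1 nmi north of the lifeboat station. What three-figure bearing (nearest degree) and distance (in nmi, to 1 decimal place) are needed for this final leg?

Leg 1 (206°, 3.4 nmi): east 3.4 sin 206° = -1.49, north 3.4 cos 206° = -3.06
Current position: (-1.49, -3.06). Target: (24.5, 19.1). Remaining: Δeast = 25.99, Δnorth = 22.16.
Bearing = atan2(25.99, 22.16) mod 360° = 49.55°; distance = √((25.99)² + (22.16)²) = 34.152 nmi.

050°, 34.2 nmi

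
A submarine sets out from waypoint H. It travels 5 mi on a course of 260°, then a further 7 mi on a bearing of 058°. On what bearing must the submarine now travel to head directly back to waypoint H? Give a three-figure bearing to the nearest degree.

200°

Leg 1 (260°, 5 mi): east 5 sin 260° = -4.92, north 5 cos 260° = -0.87
Leg 2 (058°, 7 mi): east 7 sin 58° = 5.94, north 7 cos 58° = 3.71
Net displacement: 1.01 east, 2.84 north. Direction back to start is (-1.01, -2.84): bearing = atan2(-1.01, -2.84) mod 360° = 199.61° ≈ 200°.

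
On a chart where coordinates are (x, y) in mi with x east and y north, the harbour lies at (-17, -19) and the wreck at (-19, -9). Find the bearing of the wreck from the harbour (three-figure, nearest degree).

Δeast = -19 − -17 = -2.00; Δnorth = -9 − -19 = 10.00.
Bearing = atan2(Δeast, Δnorth) mod 360° = 348.69° ≈ 349°.

349°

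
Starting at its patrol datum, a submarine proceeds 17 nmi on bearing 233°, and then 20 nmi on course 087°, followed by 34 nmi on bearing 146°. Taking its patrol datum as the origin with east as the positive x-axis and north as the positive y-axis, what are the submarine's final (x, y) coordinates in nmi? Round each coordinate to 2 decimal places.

Leg 1 (233°, 17 nmi): east 17 sin 233° = -13.58, north 17 cos 233° = -10.23
Leg 2 (087°, 20 nmi): east 20 sin 87° = 19.97, north 20 cos 87° = 1.05
Leg 3 (146°, 34 nmi): east 34 sin 146° = 19.01, north 34 cos 146° = -28.19
Summing: 25.41 nmi east, -37.37 nmi north → (25.41, -37.37).

(25.41, -37.37)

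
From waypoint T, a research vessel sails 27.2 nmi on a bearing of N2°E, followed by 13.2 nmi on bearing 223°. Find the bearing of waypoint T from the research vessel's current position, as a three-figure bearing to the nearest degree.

155°

Leg 1 (N2°E, 27.2 nmi): east 27.2 sin 2° = 0.95, north 27.2 cos 2° = 27.18
Leg 2 (223°, 13.2 nmi): east 13.2 sin 223° = -9.00, north 13.2 cos 223° = -9.65
Net displacement: -8.05 east, 17.53 north. Direction back to start is (8.05, -17.53): bearing = atan2(8.05, -17.53) mod 360° = 155.33° ≈ 155°.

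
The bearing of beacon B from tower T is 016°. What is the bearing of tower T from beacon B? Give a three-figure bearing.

Back-bearing = 016° + 180° = 196°.

196°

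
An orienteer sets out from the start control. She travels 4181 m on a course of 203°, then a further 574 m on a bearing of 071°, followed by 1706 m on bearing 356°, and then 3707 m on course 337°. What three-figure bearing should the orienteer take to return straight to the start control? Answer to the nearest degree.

Leg 1 (203°, 4181 m): east 4181 sin 203° = -1633.65, north 4181 cos 203° = -3848.63
Leg 2 (071°, 574 m): east 574 sin 71° = 542.73, north 574 cos 71° = 186.88
Leg 3 (356°, 1706 m): east 1706 sin 356° = -119.00, north 1706 cos 356° = 1701.84
Leg 4 (337°, 3707 m): east 3707 sin 337° = -1448.44, north 3707 cos 337° = 3412.31
Net displacement: -2658.36 east, 1452.40 north. Direction back to start is (2658.36, -1452.40): bearing = atan2(2658.36, -1452.40) mod 360° = 118.65° ≈ 119°.

119°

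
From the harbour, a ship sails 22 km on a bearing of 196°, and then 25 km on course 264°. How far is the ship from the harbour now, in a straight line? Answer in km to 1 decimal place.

39.0 km

Leg 1 (196°, 22 km): east 22 sin 196° = -6.06, north 22 cos 196° = -21.15
Leg 2 (264°, 25 km): east 25 sin 264° = -24.86, north 25 cos 264° = -2.61
Net: -30.93 east, -23.76 north. Distance = √((-30.93)² + (-23.76)²) = 39.001 km.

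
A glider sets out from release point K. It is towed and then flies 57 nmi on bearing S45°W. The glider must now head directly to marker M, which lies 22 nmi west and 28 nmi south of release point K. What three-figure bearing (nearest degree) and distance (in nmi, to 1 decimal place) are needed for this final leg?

056°, 22.1 nmi

Leg 1 (S45°W, 57 nmi): east 57 sin 225° = -40.31, north 57 cos 225° = -40.31
Current position: (-40.31, -40.31). Target: (-22, -28). Remaining: Δeast = 18.31, Δnorth = 12.31.
Bearing = atan2(18.31, 12.31) mod 360° = 56.09°; distance = √((18.31)² + (12.31)²) = 22.057 nmi.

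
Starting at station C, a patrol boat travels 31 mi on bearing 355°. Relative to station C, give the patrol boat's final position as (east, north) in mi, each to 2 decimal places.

(-2.70, 30.88)

Leg 1 (355°, 31 mi): east 31 sin 355° = -2.70, north 31 cos 355° = 30.88
Summing: -2.70 mi east, 30.88 mi north → (-2.70, 30.88).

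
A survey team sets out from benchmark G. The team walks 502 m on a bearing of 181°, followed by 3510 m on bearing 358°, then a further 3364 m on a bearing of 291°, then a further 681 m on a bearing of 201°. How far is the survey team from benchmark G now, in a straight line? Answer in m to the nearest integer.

5015 m

Leg 1 (181°, 502 m): east 502 sin 181° = -8.76, north 502 cos 181° = -501.92
Leg 2 (358°, 3510 m): east 3510 sin 358° = -122.50, north 3510 cos 358° = 3507.86
Leg 3 (291°, 3364 m): east 3364 sin 291° = -3140.56, north 3364 cos 291° = 1205.55
Leg 4 (201°, 681 m): east 681 sin 201° = -244.05, north 681 cos 201° = -635.77
Net: -3515.87 east, 3575.72 north. Distance = √((-3515.87)² + (3575.72)²) = 5014.691 m.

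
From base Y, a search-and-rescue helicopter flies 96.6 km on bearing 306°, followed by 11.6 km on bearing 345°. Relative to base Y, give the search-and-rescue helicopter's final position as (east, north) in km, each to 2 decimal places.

Leg 1 (306°, 96.6 km): east 96.6 sin 306° = -78.15, north 96.6 cos 306° = 56.78
Leg 2 (345°, 11.6 km): east 11.6 sin 345° = -3.00, north 11.6 cos 345° = 11.20
Summing: -81.15 km east, 67.98 km north → (-81.15, 67.98).

(-81.15, 67.98)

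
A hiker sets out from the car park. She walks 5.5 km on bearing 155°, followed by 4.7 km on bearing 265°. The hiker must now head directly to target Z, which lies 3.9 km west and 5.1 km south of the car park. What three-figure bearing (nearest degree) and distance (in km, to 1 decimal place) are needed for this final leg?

Leg 1 (155°, 5.5 km): east 5.5 sin 155° = 2.32, north 5.5 cos 155° = -4.98
Leg 2 (265°, 4.7 km): east 4.7 sin 265° = -4.68, north 4.7 cos 265° = -0.41
Current position: (-2.36, -5.39). Target: (-3.9, -5.1). Remaining: Δeast = -1.54, Δnorth = 0.29.
Bearing = atan2(-1.54, 0.29) mod 360° = 280.80°; distance = √((-1.54)² + (0.29)²) = 1.570 km.

281°, 1.6 km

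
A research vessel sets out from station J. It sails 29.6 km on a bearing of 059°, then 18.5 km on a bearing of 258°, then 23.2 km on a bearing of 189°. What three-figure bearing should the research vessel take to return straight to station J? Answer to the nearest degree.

Leg 1 (059°, 29.6 km): east 29.6 sin 59° = 25.37, north 29.6 cos 59° = 15.25
Leg 2 (258°, 18.5 km): east 18.5 sin 258° = -18.10, north 18.5 cos 258° = -3.85
Leg 3 (189°, 23.2 km): east 23.2 sin 189° = -3.63, north 23.2 cos 189° = -22.91
Net displacement: 3.65 east, -11.52 north. Direction back to start is (-3.65, 11.52): bearing = atan2(-3.65, 11.52) mod 360° = 342.43° ≈ 342°.

342°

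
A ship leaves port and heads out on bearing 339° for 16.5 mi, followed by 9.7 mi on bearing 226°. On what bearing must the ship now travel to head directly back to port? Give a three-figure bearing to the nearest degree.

Leg 1 (339°, 16.5 mi): east 16.5 sin 339° = -5.91, north 16.5 cos 339° = 15.40
Leg 2 (226°, 9.7 mi): east 9.7 sin 226° = -6.98, north 9.7 cos 226° = -6.74
Net displacement: -12.89 east, 8.67 north. Direction back to start is (12.89, -8.67): bearing = atan2(12.89, -8.67) mod 360° = 123.91° ≈ 124°.

124°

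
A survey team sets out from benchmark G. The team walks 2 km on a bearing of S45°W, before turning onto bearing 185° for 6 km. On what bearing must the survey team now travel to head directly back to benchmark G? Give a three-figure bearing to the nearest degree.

Leg 1 (S45°W, 2 km): east 2 sin 225° = -1.41, north 2 cos 225° = -1.41
Leg 2 (185°, 6 km): east 6 sin 185° = -0.52, north 6 cos 185° = -5.98
Net displacement: -1.94 east, -7.39 north. Direction back to start is (1.94, 7.39): bearing = atan2(1.94, 7.39) mod 360° = 14.69° ≈ 015°.

015°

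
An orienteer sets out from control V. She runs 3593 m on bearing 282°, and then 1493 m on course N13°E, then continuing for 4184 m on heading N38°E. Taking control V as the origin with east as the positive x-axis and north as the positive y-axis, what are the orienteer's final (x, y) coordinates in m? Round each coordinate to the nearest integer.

Leg 1 (282°, 3593 m): east 3593 sin 282° = -3514.48, north 3593 cos 282° = 747.03
Leg 2 (N13°E, 1493 m): east 1493 sin 13° = 335.85, north 1493 cos 13° = 1454.73
Leg 3 (N38°E, 4184 m): east 4184 sin 38° = 2575.93, north 4184 cos 38° = 3297.04
Summing: -602.70 m east, 5498.80 m north → (-603, 5499).

(-603, 5499)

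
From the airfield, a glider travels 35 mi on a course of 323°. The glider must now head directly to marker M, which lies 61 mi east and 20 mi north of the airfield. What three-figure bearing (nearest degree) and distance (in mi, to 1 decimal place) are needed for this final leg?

096°, 82.4 mi

Leg 1 (323°, 35 mi): east 35 sin 323° = -21.06, north 35 cos 323° = 27.95
Current position: (-21.06, 27.95). Target: (61, 20). Remaining: Δeast = 82.06, Δnorth = -7.95.
Bearing = atan2(82.06, -7.95) mod 360° = 95.53°; distance = √((82.06)² + (-7.95)²) = 82.448 mi.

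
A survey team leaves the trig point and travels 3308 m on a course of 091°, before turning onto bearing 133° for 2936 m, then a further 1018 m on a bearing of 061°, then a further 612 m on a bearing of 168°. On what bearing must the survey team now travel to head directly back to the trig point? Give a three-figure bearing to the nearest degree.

Leg 1 (091°, 3308 m): east 3308 sin 91° = 3307.50, north 3308 cos 91° = -57.73
Leg 2 (133°, 2936 m): east 2936 sin 133° = 2147.25, north 2936 cos 133° = -2002.35
Leg 3 (061°, 1018 m): east 1018 sin 61° = 890.36, north 1018 cos 61° = 493.54
Leg 4 (168°, 612 m): east 612 sin 168° = 127.24, north 612 cos 168° = -598.63
Net displacement: 6472.36 east, -2165.17 north. Direction back to start is (-6472.36, 2165.17): bearing = atan2(-6472.36, 2165.17) mod 360° = 288.50° ≈ 288°.

288°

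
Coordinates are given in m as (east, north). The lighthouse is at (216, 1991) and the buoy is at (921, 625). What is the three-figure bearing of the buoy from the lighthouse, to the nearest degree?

153°

Δeast = 921 − 216 = 705.00; Δnorth = 625 − 1991 = -1366.00.
Bearing = atan2(Δeast, Δnorth) mod 360° = 152.70° ≈ 153°.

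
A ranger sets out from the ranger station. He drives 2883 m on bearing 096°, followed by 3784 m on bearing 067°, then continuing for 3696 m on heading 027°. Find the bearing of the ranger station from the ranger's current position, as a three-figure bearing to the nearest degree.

241°

Leg 1 (096°, 2883 m): east 2883 sin 96° = 2867.21, north 2883 cos 96° = -301.36
Leg 2 (067°, 3784 m): east 3784 sin 67° = 3483.19, north 3784 cos 67° = 1478.53
Leg 3 (027°, 3696 m): east 3696 sin 27° = 1677.95, north 3696 cos 27° = 3293.16
Net displacement: 8028.35 east, 4470.33 north. Direction back to start is (-8028.35, -4470.33): bearing = atan2(-8028.35, -4470.33) mod 360° = 240.89° ≈ 241°.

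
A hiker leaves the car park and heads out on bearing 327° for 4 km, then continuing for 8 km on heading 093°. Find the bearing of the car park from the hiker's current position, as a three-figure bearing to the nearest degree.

Leg 1 (327°, 4 km): east 4 sin 327° = -2.18, north 4 cos 327° = 3.35
Leg 2 (093°, 8 km): east 8 sin 93° = 7.99, north 8 cos 93° = -0.42
Net displacement: 5.81 east, 2.94 north. Direction back to start is (-5.81, -2.94): bearing = atan2(-5.81, -2.94) mod 360° = 243.19° ≈ 243°.

243°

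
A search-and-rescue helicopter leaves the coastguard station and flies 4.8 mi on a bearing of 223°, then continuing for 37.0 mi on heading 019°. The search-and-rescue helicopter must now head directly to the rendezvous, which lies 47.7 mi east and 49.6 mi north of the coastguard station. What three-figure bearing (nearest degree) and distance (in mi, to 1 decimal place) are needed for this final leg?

065°, 42.9 mi

Leg 1 (223°, 4.8 mi): east 4.8 sin 223° = -3.27, north 4.8 cos 223° = -3.51
Leg 2 (019°, 37.0 mi): east 37.0 sin 19° = 12.05, north 37.0 cos 19° = 34.98
Current position: (8.77, 31.47). Target: (47.7, 49.6). Remaining: Δeast = 38.93, Δnorth = 18.13.
Bearing = atan2(38.93, 18.13) mod 360° = 65.03°; distance = √((38.93)² + (18.13)²) = 42.941 mi.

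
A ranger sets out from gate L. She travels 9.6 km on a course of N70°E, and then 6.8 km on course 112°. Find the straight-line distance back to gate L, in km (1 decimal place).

15.3 km

Leg 1 (N70°E, 9.6 km): east 9.6 sin 70° = 9.02, north 9.6 cos 70° = 3.28
Leg 2 (112°, 6.8 km): east 6.8 sin 112° = 6.30, north 6.8 cos 112° = -2.55
Net: 15.33 east, 0.74 north. Distance = √((15.33)² + (0.74)²) = 15.344 km.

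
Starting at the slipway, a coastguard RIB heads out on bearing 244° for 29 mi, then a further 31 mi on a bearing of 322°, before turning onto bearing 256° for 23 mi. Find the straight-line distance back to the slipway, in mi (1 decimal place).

Leg 1 (244°, 29 mi): east 29 sin 244° = -26.07, north 29 cos 244° = -12.71
Leg 2 (322°, 31 mi): east 31 sin 322° = -19.09, north 31 cos 322° = 24.43
Leg 3 (256°, 23 mi): east 23 sin 256° = -22.32, north 23 cos 256° = -5.56
Net: -67.47 east, 6.15 north. Distance = √((-67.47)² + (6.15)²) = 67.747 mi.

67.7 mi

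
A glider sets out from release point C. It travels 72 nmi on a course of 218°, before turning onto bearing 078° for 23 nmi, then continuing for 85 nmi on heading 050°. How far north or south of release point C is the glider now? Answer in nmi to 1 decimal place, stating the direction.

2.7 nmi north

Leg 1 (218°, 72 nmi): east 72 sin 218° = -44.33, north 72 cos 218° = -56.74
Leg 2 (078°, 23 nmi): east 23 sin 78° = 22.50, north 23 cos 78° = 4.78
Leg 3 (050°, 85 nmi): east 85 sin 50° = 65.11, north 85 cos 50° = 54.64
Net north component: 2.68 nmi.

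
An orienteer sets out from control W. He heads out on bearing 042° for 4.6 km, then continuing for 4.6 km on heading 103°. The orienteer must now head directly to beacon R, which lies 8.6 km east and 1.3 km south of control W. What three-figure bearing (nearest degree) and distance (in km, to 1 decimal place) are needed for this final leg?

Leg 1 (042°, 4.6 km): east 4.6 sin 42° = 3.08, north 4.6 cos 42° = 3.42
Leg 2 (103°, 4.6 km): east 4.6 sin 103° = 4.48, north 4.6 cos 103° = -1.03
Current position: (7.56, 2.38). Target: (8.6, -1.3). Remaining: Δeast = 1.04, Δnorth = -3.68.
Bearing = atan2(1.04, -3.68) mod 360° = 164.24°; distance = √((1.04)² + (-3.68)²) = 3.828 km.

164°, 3.8 km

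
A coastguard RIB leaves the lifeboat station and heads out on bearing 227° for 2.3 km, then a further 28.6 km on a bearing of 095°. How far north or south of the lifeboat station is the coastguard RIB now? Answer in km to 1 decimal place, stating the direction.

Leg 1 (227°, 2.3 km): east 2.3 sin 227° = -1.68, north 2.3 cos 227° = -1.57
Leg 2 (095°, 28.6 km): east 28.6 sin 95° = 28.49, north 28.6 cos 95° = -2.49
Net north component: -4.06 km.

4.1 km south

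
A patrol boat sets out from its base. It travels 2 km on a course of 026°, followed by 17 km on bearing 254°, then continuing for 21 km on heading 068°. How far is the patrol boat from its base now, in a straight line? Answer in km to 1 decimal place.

6.4 km

Leg 1 (026°, 2 km): east 2 sin 26° = 0.88, north 2 cos 26° = 1.80
Leg 2 (254°, 17 km): east 17 sin 254° = -16.34, north 17 cos 254° = -4.69
Leg 3 (068°, 21 km): east 21 sin 68° = 19.47, north 21 cos 68° = 7.87
Net: 4.01 east, 4.98 north. Distance = √((4.01)² + (4.98)²) = 6.390 km.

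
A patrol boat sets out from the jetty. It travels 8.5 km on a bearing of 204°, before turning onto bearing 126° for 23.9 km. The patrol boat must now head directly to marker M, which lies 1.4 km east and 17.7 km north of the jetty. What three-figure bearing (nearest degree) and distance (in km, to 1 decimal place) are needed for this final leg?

340°, 42.1 km

Leg 1 (204°, 8.5 km): east 8.5 sin 204° = -3.46, north 8.5 cos 204° = -7.77
Leg 2 (126°, 23.9 km): east 23.9 sin 126° = 19.34, north 23.9 cos 126° = -14.05
Current position: (15.88, -21.81). Target: (1.4, 17.7). Remaining: Δeast = -14.48, Δnorth = 39.51.
Bearing = atan2(-14.48, 39.51) mod 360° = 339.88°; distance = √((-14.48)² + (39.51)²) = 42.082 km.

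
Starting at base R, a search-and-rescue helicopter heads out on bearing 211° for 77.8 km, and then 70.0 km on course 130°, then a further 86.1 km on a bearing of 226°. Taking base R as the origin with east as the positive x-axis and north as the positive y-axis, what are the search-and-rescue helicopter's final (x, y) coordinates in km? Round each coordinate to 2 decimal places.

(-48.38, -171.49)

Leg 1 (211°, 77.8 km): east 77.8 sin 211° = -40.07, north 77.8 cos 211° = -66.69
Leg 2 (130°, 70.0 km): east 70.0 sin 130° = 53.62, north 70.0 cos 130° = -45.00
Leg 3 (226°, 86.1 km): east 86.1 sin 226° = -61.94, north 86.1 cos 226° = -59.81
Summing: -48.38 km east, -171.49 km north → (-48.38, -171.49).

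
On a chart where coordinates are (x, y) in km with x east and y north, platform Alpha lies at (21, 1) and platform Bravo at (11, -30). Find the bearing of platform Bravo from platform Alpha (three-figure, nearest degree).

198°

Δeast = 11 − 21 = -10.00; Δnorth = -30 − 1 = -31.00.
Bearing = atan2(Δeast, Δnorth) mod 360° = 197.88° ≈ 198°.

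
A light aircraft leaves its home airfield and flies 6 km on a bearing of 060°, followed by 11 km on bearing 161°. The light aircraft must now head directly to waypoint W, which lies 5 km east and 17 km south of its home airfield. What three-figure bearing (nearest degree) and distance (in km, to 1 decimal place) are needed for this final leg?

201°, 10.3 km

Leg 1 (060°, 6 km): east 6 sin 60° = 5.20, north 6 cos 60° = 3.00
Leg 2 (161°, 11 km): east 11 sin 161° = 3.58, north 11 cos 161° = -10.40
Current position: (8.78, -7.40). Target: (5, -17). Remaining: Δeast = -3.78, Δnorth = -9.60.
Bearing = atan2(-3.78, -9.60) mod 360° = 201.48°; distance = √((-3.78)² + (-9.60)²) = 10.316 km.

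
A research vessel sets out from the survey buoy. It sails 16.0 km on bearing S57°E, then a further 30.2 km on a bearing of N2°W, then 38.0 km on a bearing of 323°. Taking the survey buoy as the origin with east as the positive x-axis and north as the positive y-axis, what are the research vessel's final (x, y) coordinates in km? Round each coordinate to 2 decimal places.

(-10.50, 51.82)

Leg 1 (S57°E, 16.0 km): east 16.0 sin 123° = 13.42, north 16.0 cos 123° = -8.71
Leg 2 (N2°W, 30.2 km): east 30.2 sin 358° = -1.05, north 30.2 cos 358° = 30.18
Leg 3 (323°, 38.0 km): east 38.0 sin 323° = -22.87, north 38.0 cos 323° = 30.35
Summing: -10.50 km east, 51.82 km north → (-10.50, 51.82).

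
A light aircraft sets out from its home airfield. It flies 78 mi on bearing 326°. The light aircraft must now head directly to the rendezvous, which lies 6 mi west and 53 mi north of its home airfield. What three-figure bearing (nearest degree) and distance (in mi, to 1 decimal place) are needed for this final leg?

107°, 39.4 mi

Leg 1 (326°, 78 mi): east 78 sin 326° = -43.62, north 78 cos 326° = 64.66
Current position: (-43.62, 64.66). Target: (-6, 53). Remaining: Δeast = 37.62, Δnorth = -11.66.
Bearing = atan2(37.62, -11.66) mod 360° = 107.23°; distance = √((37.62)² + (-11.66)²) = 39.384 mi.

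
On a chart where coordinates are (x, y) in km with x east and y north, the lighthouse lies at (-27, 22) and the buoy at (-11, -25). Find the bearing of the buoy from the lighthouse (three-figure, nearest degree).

161°

Δeast = -11 − -27 = 16.00; Δnorth = -25 − 22 = -47.00.
Bearing = atan2(Δeast, Δnorth) mod 360° = 161.20° ≈ 161°.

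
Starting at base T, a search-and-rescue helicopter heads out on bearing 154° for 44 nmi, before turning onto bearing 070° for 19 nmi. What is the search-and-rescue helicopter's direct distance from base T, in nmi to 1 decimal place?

Leg 1 (154°, 44 nmi): east 44 sin 154° = 19.29, north 44 cos 154° = -39.55
Leg 2 (070°, 19 nmi): east 19 sin 70° = 17.85, north 19 cos 70° = 6.50
Net: 37.14 east, -33.05 north. Distance = √((37.14)² + (-33.05)²) = 49.717 nmi.

49.7 nmi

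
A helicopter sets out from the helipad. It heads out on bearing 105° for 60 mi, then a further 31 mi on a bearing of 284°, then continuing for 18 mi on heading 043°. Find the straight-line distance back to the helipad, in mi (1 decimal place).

40.5 mi

Leg 1 (105°, 60 mi): east 60 sin 105° = 57.96, north 60 cos 105° = -15.53
Leg 2 (284°, 31 mi): east 31 sin 284° = -30.08, north 31 cos 284° = 7.50
Leg 3 (043°, 18 mi): east 18 sin 43° = 12.28, north 18 cos 43° = 13.16
Net: 40.15 east, 5.13 north. Distance = √((40.15)² + (5.13)²) = 40.479 mi.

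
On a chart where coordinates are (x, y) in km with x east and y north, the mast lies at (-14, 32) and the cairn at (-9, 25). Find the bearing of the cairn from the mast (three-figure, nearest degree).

Δeast = -9 − -14 = 5.00; Δnorth = 25 − 32 = -7.00.
Bearing = atan2(Δeast, Δnorth) mod 360° = 144.46° ≈ 144°.

144°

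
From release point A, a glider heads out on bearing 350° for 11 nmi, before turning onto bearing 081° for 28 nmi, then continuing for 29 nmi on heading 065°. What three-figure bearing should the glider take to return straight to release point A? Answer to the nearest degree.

242°

Leg 1 (350°, 11 nmi): east 11 sin 350° = -1.91, north 11 cos 350° = 10.83
Leg 2 (081°, 28 nmi): east 28 sin 81° = 27.66, north 28 cos 81° = 4.38
Leg 3 (065°, 29 nmi): east 29 sin 65° = 26.28, north 29 cos 65° = 12.26
Net displacement: 52.03 east, 27.47 north. Direction back to start is (-52.03, -27.47): bearing = atan2(-52.03, -27.47) mod 360° = 242.17° ≈ 242°.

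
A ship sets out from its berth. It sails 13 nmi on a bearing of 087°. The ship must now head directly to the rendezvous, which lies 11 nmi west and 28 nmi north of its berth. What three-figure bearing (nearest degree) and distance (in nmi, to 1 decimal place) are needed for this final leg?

319°, 36.4 nmi

Leg 1 (087°, 13 nmi): east 13 sin 87° = 12.98, north 13 cos 87° = 0.68
Current position: (12.98, 0.68). Target: (-11, 28). Remaining: Δeast = -23.98, Δnorth = 27.32.
Bearing = atan2(-23.98, 27.32) mod 360° = 318.72°; distance = √((-23.98)² + (27.32)²) = 36.353 nmi.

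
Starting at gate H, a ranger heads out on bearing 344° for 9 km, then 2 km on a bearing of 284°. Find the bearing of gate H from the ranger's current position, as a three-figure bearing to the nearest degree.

154°

Leg 1 (344°, 9 km): east 9 sin 344° = -2.48, north 9 cos 344° = 8.65
Leg 2 (284°, 2 km): east 2 sin 284° = -1.94, north 2 cos 284° = 0.48
Net displacement: -4.42 east, 9.14 north. Direction back to start is (4.42, -9.14): bearing = atan2(4.42, -9.14) mod 360° = 154.17° ≈ 154°.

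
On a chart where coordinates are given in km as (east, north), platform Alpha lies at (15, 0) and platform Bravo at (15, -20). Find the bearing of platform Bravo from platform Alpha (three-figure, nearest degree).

180°

Δeast = 15 − 15 = 0.00; Δnorth = -20 − 0 = -20.00.
Bearing = atan2(Δeast, Δnorth) mod 360° = 180.00° ≈ 180°.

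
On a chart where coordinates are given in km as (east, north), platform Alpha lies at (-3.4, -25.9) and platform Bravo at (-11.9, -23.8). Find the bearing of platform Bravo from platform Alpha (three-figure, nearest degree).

Δeast = -11.9 − -3.4 = -8.50; Δnorth = -23.8 − -25.9 = 2.10.
Bearing = atan2(Δeast, Δnorth) mod 360° = 283.88° ≈ 284°.

284°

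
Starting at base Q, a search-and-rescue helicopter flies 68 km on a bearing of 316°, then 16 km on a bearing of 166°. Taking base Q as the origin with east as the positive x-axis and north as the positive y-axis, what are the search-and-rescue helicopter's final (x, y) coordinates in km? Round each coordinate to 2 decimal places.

(-43.37, 33.39)

Leg 1 (316°, 68 km): east 68 sin 316° = -47.24, north 68 cos 316° = 48.92
Leg 2 (166°, 16 km): east 16 sin 166° = 3.87, north 16 cos 166° = -15.52
Summing: -43.37 km east, 33.39 km north → (-43.37, 33.39).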